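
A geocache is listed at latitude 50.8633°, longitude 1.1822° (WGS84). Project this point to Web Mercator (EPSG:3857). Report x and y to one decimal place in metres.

Web Mercator is spherical with R = a = 6378137 m.
x = R·λ = 6378137 × 0.020633282 = 131601.902 m.
y = R·ln tan(π/4 + φ/2) = 6378137 × 1.034337865 = 6597148.605 m.

x 131601.9 m, y 6597148.6 m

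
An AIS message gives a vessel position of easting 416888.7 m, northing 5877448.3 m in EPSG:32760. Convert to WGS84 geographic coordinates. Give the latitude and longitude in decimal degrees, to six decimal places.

Zone 60S: λ₀ = 177°, k₀ = 0.9996, false easting 500000 m, false northing 10000000 m.
Meridian distance M = (N − FN)/k₀ = -4124201.4 m.
Inverse transverse Mercator on WGS84 gives φ = -37.24579994°, λ = 176.06290014°.

lat -37.245800°, lon 176.062900°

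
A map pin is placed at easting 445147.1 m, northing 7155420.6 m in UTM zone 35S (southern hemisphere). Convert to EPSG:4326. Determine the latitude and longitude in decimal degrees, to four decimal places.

lat -25.7181°, lon 26.4532°

Zone 35S: λ₀ = 27°, k₀ = 0.9996, false easting 500000 m, false northing 10000000 m.
Meridian distance M = (N − FN)/k₀ = -2845717.7 m.
Inverse transverse Mercator on WGS84 gives φ = -25.71810012°, λ = 26.45320035°.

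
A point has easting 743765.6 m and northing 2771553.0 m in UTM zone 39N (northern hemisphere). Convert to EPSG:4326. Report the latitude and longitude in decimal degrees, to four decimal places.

lat 25.0400°, lon 53.4160°

Zone 39N: λ₀ = 51°, k₀ = 0.9996, false easting 500000 m.
Meridian distance M = (N − FN)/k₀ = 2772662.1 m.
Inverse transverse Mercator on WGS84 gives φ = 25.03999962°, λ = 53.41600047°.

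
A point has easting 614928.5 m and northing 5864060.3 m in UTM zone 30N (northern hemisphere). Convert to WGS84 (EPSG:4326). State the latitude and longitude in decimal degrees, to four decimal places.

lat 52.9139°, lon -1.2908°

Zone 30N: λ₀ = -3°, k₀ = 0.9996, false easting 500000 m.
Meridian distance M = (N − FN)/k₀ = 5866406.9 m.
Inverse transverse Mercator on WGS84 gives φ = 52.91389957°, λ = -1.29079951°.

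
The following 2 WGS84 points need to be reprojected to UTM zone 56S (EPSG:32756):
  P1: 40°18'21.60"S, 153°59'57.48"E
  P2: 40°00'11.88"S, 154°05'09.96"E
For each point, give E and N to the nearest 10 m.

UTM zone 56S: λ₀ = 153°, k₀ = 0.9996.
P1 (-40.3060°, 153.9993°) → (584918.683, 5537799.817) m.
P2 (-40.0033°, 154.0861°) → (592705.683, 5571311.642) m.

P1: E 584920 m, N 5537800 m; P2: E 592710 m, N 5571310 m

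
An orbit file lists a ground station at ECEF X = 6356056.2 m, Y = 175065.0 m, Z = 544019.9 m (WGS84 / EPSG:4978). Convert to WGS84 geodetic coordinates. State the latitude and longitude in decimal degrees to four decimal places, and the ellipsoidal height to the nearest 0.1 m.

lat 4.9230°, lon 1.5777°, h 3716.1 m

λ = atan2(Y, X) = 1.57770008°; p = √(X²+Y²) = 6358466.7 m.
Bowring's method on WGS84 (a = 6378137 m, b = 6356752.314 m) gives φ = 4.92299989°, h = 3716.121 m.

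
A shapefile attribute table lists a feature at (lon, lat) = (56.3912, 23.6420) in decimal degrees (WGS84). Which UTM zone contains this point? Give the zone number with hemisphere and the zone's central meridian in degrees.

Zone 40N, central meridian 57°

UTM zone = ⌊(λ + 180)/6⌋ + 1; 56.3912° ∈ [54°, 60°) → zone 40.
Hemisphere: N (φ ≥ 0).
Central meridian λ₀ = 6×40 − 183 = 57°.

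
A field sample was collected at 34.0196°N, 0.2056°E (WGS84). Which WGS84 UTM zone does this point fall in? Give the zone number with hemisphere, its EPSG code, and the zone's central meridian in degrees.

UTM zone = ⌊(λ + 180)/6⌋ + 1; 0.2056° ∈ [0°, 6°) → zone 31.
Hemisphere: N (φ ≥ 0).
Central meridian λ₀ = 6×31 − 183 = 3°.
EPSG code: 32631.

Zone 31N (EPSG:32631), central meridian 3°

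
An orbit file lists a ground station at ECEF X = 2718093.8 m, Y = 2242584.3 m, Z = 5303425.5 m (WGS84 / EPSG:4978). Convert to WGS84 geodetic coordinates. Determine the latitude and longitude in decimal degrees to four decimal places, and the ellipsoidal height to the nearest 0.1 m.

lat 56.5754°, lon 39.5246°, h 4102.0 m

λ = atan2(Y, X) = 39.52459934°; p = √(X²+Y²) = 3523807.4 m.
Bowring's method on WGS84 (a = 6378137 m, b = 6356752.314 m) gives φ = 56.57539997°, h = 4102.029 m.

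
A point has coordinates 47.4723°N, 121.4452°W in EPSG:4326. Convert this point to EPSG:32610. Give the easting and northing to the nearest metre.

E 617158 m, N 5258823 m

Zone 10 central meridian λ₀ = 6×10 − 183 = -123°; Δλ = +1.5548°.
Transverse Mercator on WGS84 with k₀ = 0.9996 gives E = 617157.677 m, N = 5258822.878 m.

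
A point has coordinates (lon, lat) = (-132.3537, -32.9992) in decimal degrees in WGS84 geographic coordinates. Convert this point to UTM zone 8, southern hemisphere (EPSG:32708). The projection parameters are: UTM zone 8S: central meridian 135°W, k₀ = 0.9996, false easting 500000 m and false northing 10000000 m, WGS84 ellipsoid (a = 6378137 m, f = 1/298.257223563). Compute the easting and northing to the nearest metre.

E 747245 m, N 6345691 m

Zone 8 central meridian λ₀ = 6×8 − 183 = -135°; Δλ = +2.6463°.
Transverse Mercator on WGS84 with k₀ = 0.9996 gives E = 747244.583 m, N = 6345690.742 m.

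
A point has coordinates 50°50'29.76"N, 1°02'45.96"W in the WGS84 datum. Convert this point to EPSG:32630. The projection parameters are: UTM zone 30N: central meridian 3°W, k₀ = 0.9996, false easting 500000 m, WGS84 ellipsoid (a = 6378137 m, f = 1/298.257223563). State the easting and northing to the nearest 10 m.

E 637570 m, N 5634030 m

Zone 30 central meridian λ₀ = 6×30 − 183 = -3°; Δλ = +1.9539°.
Transverse Mercator on WGS84 with k₀ = 0.9996 gives E = 637565.301 m, N = 5634029.573 m.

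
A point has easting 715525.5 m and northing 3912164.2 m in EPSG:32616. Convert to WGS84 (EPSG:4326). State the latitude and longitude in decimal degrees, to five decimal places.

lat 35.32950°, lon -84.62880°

Zone 16N: λ₀ = -87°, k₀ = 0.9996, false easting 500000 m.
Meridian distance M = (N − FN)/k₀ = 3913729.7 m.
Inverse transverse Mercator on WGS84 gives φ = 35.32949983°, λ = -84.62880013°.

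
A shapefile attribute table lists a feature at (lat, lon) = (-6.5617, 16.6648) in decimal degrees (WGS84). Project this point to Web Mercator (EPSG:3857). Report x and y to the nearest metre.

Web Mercator is spherical with R = a = 6378137 m.
x = R·λ = 6378137 × 0.290855629 = 1855117.050 m.
y = R·ln tan(π/4 + φ/2) = 6378137 × -0.114774433 = -732047.060 m.

x 1855117 m, y -732047 m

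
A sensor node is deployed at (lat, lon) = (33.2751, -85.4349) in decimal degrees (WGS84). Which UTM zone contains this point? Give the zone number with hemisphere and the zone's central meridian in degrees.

Zone 16N, central meridian -87°

UTM zone = ⌊(λ + 180)/6⌋ + 1; -85.4349° ∈ [-90°, -84°) → zone 16.
Hemisphere: N (φ ≥ 0).
Central meridian λ₀ = 6×16 − 183 = -87°.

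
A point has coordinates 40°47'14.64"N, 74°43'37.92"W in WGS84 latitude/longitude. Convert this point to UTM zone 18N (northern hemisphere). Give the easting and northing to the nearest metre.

E 523016 m, N 4515193 m

Zone 18 central meridian λ₀ = 6×18 − 183 = -75°; Δλ = +0.2728°.
Transverse Mercator on WGS84 with k₀ = 0.9996 gives E = 523016.472 m, N = 4515192.676 m.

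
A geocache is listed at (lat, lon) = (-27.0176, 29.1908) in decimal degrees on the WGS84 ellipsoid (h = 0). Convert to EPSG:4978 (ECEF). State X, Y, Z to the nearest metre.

WGS84: a = 6378137 m, e² = 0.006694380; N(φ) = a/√(1−e²sin²φ) = 6382547.029 m.
X = (N+h)·cosφ·cosλ = 4963880.888 m; Y = (N+h)·cosφ·sinλ = 2773173.343 m; Z = (N(1−e²)+h)·sinφ = -2879953.032 m.

X 4963881 m, Y 2773173 m, Z -2879953 m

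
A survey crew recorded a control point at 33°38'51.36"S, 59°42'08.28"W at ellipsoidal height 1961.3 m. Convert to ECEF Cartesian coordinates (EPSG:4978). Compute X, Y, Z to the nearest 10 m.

WGS84: a = 6378137 m, e² = 0.006694380; N(φ) = a/√(1−e²sin²φ) = 6384701.391 m.
X = (N+h)·cosφ·cosλ = 2682211.986 m; Y = (N+h)·cosφ·sinλ = -4590478.715 m; Z = (N(1−e²)+h)·sinφ = -3515060.912 m.

X 2682210 m, Y -4590480 m, Z -3515060 m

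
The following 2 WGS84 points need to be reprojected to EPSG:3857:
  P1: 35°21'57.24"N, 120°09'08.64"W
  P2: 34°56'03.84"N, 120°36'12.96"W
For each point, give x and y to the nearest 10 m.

Web Mercator: x = R·λ, y = R·ln tan(π/4+φ/2), R = 6378137 m.
P1 (35.3659°, -120.1524°) → (-13375303.986, 4213717.340) m.
P2 (34.9344°, -120.6036°) → (-13425531.340, 4154969.936) m.

P1: x -13375300 m, y 4213720 m; P2: x -13425530 m, y 4154970 m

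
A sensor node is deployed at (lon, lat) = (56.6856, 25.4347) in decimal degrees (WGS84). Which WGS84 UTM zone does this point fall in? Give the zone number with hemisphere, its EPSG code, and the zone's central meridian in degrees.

Zone 40N (EPSG:32640), central meridian 57°

UTM zone = ⌊(λ + 180)/6⌋ + 1; 56.6856° ∈ [54°, 60°) → zone 40.
Hemisphere: N (φ ≥ 0).
Central meridian λ₀ = 6×40 − 183 = 57°.
EPSG code: 32640.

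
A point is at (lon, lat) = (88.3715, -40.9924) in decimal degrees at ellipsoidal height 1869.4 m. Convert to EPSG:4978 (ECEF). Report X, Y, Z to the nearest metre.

X 137052 m, Y 4820608 m, Z -4163012 m

WGS84: a = 6378137 m, e² = 0.006694380; N(φ) = a/√(1−e²sin²φ) = 6387342.915 m.
X = (N+h)·cosφ·cosλ = 137051.536 m; Y = (N+h)·cosφ·sinλ = 4820607.892 m; Z = (N(1−e²)+h)·sinφ = -4163012.432 m.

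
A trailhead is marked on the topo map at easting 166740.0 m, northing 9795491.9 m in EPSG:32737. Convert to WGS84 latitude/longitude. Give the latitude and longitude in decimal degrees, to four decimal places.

lat -1.8477°, lon 36.0049°

Zone 37S: λ₀ = 39°, k₀ = 0.9996, false easting 500000 m, false northing 10000000 m.
Meridian distance M = (N − FN)/k₀ = -204589.9 m.
Inverse transverse Mercator on WGS84 gives φ = -1.84769980°, λ = 36.00490032°.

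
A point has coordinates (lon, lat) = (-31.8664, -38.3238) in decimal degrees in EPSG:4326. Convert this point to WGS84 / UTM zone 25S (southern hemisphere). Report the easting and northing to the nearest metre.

Zone 25 central meridian λ₀ = 6×25 − 183 = -33°; Δλ = +1.1336°.
Transverse Mercator on WGS84 with k₀ = 0.9996 gives E = 599089.353 m, N = 5757649.806 m.

E 599089 m, N 5757650 m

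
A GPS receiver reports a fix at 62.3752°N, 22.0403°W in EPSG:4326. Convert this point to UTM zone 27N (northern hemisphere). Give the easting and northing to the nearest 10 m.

E 446180 m, N 6916410 m

Zone 27 central meridian λ₀ = 6×27 − 183 = -21°; Δλ = -1.0403°.
Transverse Mercator on WGS84 with k₀ = 0.9996 gives E = 446184.848 m, N = 6916411.819 m.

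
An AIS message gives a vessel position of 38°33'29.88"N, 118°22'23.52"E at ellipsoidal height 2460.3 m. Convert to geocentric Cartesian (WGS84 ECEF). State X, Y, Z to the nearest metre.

X -2374145 m, Y 4395802 m, Z 3955626 m

WGS84: a = 6378137 m, e² = 0.006694380; N(φ) = a/√(1−e²sin²φ) = 6386447.582 m.
X = (N+h)·cosφ·cosλ = -2374144.576 m; Y = (N+h)·cosφ·sinλ = 4395801.771 m; Z = (N(1−e²)+h)·sinφ = 3955625.664 m.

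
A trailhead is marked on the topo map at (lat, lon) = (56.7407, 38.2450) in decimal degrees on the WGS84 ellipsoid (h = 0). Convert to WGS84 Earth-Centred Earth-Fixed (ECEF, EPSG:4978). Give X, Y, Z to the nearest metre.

WGS84: a = 6378137 m, e² = 0.006694380; N(φ) = a/√(1−e²sin²φ) = 6393117.266 m.
X = (N+h)·cosφ·cosλ = 2753644.614 m; Y = (N+h)·cosφ·sinλ = 2170408.762 m; Z = (N(1−e²)+h)·sinφ = 5310118.897 m.

X 2753645 m, Y 2170409 m, Z 5310119 m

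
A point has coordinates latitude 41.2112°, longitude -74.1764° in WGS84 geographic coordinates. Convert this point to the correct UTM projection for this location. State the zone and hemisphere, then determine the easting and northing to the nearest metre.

Zone 18N: E 569045 m, N 4562530 m

Longitude -74.1764° lies in the 6° band [-78°, -72°), giving zone 18; latitude is north of the equator, so 18N.
Zone 18 central meridian λ₀ = 6×18 − 183 = -75°; Δλ = +0.8236°.
Transverse Mercator on WGS84 with k₀ = 0.9996 gives E = 569044.766 m, N = 4562529.652 m.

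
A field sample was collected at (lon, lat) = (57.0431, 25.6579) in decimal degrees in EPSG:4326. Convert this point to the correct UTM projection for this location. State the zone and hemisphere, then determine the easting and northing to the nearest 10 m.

Zone 40N: E 504330 m, N 2837800 m

Longitude 57.0431° lies in the 6° band [54°, 60°), giving zone 40; latitude is north of the equator, so 40N.
Zone 40 central meridian λ₀ = 6×40 − 183 = 57°; Δλ = +0.0431°.
Transverse Mercator on WGS84 with k₀ = 0.9996 gives E = 504325.764 m, N = 2837800.025 m.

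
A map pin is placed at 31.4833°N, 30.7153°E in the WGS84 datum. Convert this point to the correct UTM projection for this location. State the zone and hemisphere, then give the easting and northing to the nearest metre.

Longitude 30.7153° lies in the 6° band [30°, 36°), giving zone 36; latitude is north of the equator, so 36N.
Zone 36 central meridian λ₀ = 6×36 − 183 = 33°; Δλ = -2.2847°.
Transverse Mercator on WGS84 with k₀ = 0.9996 gives E = 282970.123 m, N = 3485426.291 m.

Zone 36N: E 282970 m, N 3485426 m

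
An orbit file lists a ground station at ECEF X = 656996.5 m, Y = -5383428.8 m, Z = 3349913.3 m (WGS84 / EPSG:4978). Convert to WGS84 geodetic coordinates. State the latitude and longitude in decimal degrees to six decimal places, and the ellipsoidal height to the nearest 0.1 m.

lat 31.875100°, lon -83.042001°, h 2338.8 m

λ = atan2(Y, X) = -83.042000501°; p = √(X²+Y²) = 5423370.7 m.
Bowring's method on WGS84 (a = 6378137 m, b = 6356752.314 m) gives φ = 31.87509957°, h = 2338.794 m.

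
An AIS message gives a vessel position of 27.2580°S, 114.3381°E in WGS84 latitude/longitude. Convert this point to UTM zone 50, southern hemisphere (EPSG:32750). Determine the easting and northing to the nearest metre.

Zone 50 central meridian λ₀ = 6×50 − 183 = 117°; Δλ = -2.6619°.
Transverse Mercator on WGS84 with k₀ = 0.9996 gives E = 236449.059 m, N = 6982183.112 m.

E 236449 m, N 6982183 m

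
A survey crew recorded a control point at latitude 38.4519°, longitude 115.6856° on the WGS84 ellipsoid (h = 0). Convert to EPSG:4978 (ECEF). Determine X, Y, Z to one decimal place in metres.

WGS84: a = 6378137 m, e² = 0.006694380; N(φ) = a/√(1−e²sin²φ) = 6386408.801 m.
X = (N+h)·cosφ·cosλ = -2167766.113 m; Y = (N+h)·cosφ·sinλ = 4507183.841 m; Z = (N(1−e²)+h)·sinφ = 3944849.369 m.

X -2167766.1 m, Y 4507183.8 m, Z 3944849.4 m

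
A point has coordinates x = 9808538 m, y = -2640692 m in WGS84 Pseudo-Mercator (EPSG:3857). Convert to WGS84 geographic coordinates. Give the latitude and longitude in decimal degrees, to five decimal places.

R = 6378137 m. λ = x/R = 88.11159600°.
φ = 2·arctan(exp(y/R)) − 90° = 2·arctan(0.66099) − 90° = -23.07170127°.

lat -23.07170°, lon 88.11160°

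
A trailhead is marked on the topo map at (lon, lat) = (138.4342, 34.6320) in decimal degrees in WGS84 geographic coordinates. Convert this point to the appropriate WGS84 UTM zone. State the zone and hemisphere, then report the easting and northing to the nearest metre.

Zone 54N: E 264795 m, N 3835229 m

Longitude 138.4342° lies in the 6° band [138°, 144°), giving zone 54; latitude is north of the equator, so 54N.
Zone 54 central meridian λ₀ = 6×54 − 183 = 141°; Δλ = -2.5658°.
Transverse Mercator on WGS84 with k₀ = 0.9996 gives E = 264795.062 m, N = 3835228.622 m.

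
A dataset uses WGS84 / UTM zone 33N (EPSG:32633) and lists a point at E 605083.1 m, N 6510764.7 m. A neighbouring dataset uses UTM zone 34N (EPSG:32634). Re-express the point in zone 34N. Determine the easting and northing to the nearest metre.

E 257724 m, N 6516910 m

UTM 33N → geographic: φ = 58.72420034°, λ = 16.81469944°.
UTM 34N (λ₀ = 21°) forward: E = 257724.156 m, N = 6516910.291 m.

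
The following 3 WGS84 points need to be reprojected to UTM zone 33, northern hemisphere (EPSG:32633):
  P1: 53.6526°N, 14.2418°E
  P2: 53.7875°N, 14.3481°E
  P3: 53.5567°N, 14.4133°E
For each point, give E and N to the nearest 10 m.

UTM zone 33N: λ₀ = 15°, k₀ = 0.9996.
P1 (53.6526°, 14.2418°) → (449887.897, 5945137.961) m.
P2 (53.7875°, 14.3481°) → (457051.201, 5960076.369) m.
P3 (53.5567°, 14.4133°) → (461134.858, 5934361.800) m.

P1: E 449890 m, N 5945140 m; P2: E 457050 m, N 5960080 m; P3: E 461130 m, N 5934360 m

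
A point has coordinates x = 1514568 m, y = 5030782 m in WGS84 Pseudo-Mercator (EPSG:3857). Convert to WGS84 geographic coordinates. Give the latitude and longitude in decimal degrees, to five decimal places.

lat 41.12490°, lon 13.60560°

R = 6378137 m. λ = x/R = 13.60559583°.
φ = 2·arctan(exp(y/R)) − 90° = 2·arctan(2.20065) − 90° = 41.12490083°.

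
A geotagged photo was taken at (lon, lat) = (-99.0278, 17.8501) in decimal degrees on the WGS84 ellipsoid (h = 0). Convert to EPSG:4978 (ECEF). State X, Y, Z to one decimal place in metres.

X -952939.1 m, Y -5997784.2 m, Z 1942598.9 m

WGS84: a = 6378137 m, e² = 0.006694380; N(φ) = a/√(1−e²sin²φ) = 6380143.868 m.
X = (N+h)·cosφ·cosλ = -952939.060 m; Y = (N+h)·cosφ·sinλ = -5997784.202 m; Z = (N(1−e²)+h)·sinφ = 1942598.938 m.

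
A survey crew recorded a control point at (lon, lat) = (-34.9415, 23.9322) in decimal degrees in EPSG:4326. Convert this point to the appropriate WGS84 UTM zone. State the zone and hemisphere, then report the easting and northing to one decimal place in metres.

Longitude -34.9415° lies in the 6° band [-36°, -30°), giving zone 25; latitude is north of the equator, so 25N.
Zone 25 central meridian λ₀ = 6×25 − 183 = -33°; Δλ = -1.9415°.
Transverse Mercator on WGS84 with k₀ = 0.9996 gives E = 302399.084 m, N = 2648078.617 m.

Zone 25N: E 302399.1 m, N 2648078.6 m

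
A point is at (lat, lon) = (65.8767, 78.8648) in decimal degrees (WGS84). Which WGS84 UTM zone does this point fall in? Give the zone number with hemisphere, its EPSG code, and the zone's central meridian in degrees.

Zone 44N (EPSG:32644), central meridian 81°

UTM zone = ⌊(λ + 180)/6⌋ + 1; 78.8648° ∈ [78°, 84°) → zone 44.
Hemisphere: N (φ ≥ 0).
Central meridian λ₀ = 6×44 − 183 = 81°.
EPSG code: 32644.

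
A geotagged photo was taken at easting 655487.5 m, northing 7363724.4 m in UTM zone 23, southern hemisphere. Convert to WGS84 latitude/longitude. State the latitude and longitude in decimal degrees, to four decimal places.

lat -23.8303°, lon -43.4734°

Zone 23S: λ₀ = -45°, k₀ = 0.9996, false easting 500000 m, false northing 10000000 m.
Meridian distance M = (N − FN)/k₀ = -2637330.5 m.
Inverse transverse Mercator on WGS84 gives φ = -23.83029962°, λ = -43.47340034°.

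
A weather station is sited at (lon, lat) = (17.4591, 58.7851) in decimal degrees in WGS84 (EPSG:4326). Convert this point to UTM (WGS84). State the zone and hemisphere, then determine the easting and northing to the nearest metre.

Longitude 17.4591° lies in the 6° band [12°, 18°), giving zone 33; latitude is north of the equator, so 33N.
Zone 33 central meridian λ₀ = 6×33 − 183 = 15°; Δλ = +2.4591°.
Transverse Mercator on WGS84 with k₀ = 0.9996 gives E = 642140.110 m, N = 6518732.490 m.

Zone 33N: E 642140 m, N 6518732 m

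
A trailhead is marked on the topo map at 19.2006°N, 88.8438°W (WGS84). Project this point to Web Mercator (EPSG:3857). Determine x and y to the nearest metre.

Web Mercator is spherical with R = a = 6378137 m.
x = R·λ = 6378137 × -1.550616830 = -9890046.576 m.
y = R·ln tan(π/4 + φ/2) = 6378137 × 0.341568017 = 2178567.610 m.

x -9890047 m, y 2178568 m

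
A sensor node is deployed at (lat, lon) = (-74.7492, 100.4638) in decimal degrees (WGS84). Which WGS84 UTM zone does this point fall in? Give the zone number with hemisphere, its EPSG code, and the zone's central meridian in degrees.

UTM zone = ⌊(λ + 180)/6⌋ + 1; 100.4638° ∈ [96°, 102°) → zone 47.
Hemisphere: S (φ < 0).
Central meridian λ₀ = 6×47 − 183 = 99°.
EPSG code: 32747.

Zone 47S (EPSG:32747), central meridian 99°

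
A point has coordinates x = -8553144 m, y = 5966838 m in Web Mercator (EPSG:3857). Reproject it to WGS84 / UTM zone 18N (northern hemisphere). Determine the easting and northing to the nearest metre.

E 360950 m, N 5223632 m

Web Mercator inverse (R = 6378137 m) → φ = 47.15150071°, λ = -76.83419982°.
UTM 18N forward: E = 360950.314 m, N = 5223632.101 m.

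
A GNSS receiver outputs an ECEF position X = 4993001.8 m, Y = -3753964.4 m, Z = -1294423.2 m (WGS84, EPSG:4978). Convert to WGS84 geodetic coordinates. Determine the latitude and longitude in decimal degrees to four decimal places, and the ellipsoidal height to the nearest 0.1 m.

lat -11.7835°, lon -36.9375°, h 2234.1 m

λ = atan2(Y, X) = -36.93749966°; p = √(X²+Y²) = 6246784.4 m.
Bowring's method on WGS84 (a = 6378137 m, b = 6356752.314 m) gives φ = -11.78349975°, h = 2234.100 m.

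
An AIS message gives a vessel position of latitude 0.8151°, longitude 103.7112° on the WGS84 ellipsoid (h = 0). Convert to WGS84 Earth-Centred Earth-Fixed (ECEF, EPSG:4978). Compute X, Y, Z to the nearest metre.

WGS84: a = 6378137 m, e² = 0.006694380; N(φ) = a/√(1−e²sin²φ) = 6378141.320 m.
X = (N+h)·cosφ·cosλ = -1511645.465 m; Y = (N+h)·cosφ·sinλ = 6195755.170 m; Z = (N(1−e²)+h)·sinφ = 90126.113 m.

X -1511645 m, Y 6195755 m, Z 90126 m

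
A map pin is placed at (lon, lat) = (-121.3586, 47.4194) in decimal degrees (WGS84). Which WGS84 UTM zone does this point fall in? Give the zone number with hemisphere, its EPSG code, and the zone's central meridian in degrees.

Zone 10N (EPSG:32610), central meridian -123°

UTM zone = ⌊(λ + 180)/6⌋ + 1; -121.3586° ∈ [-126°, -120°) → zone 10.
Hemisphere: N (φ ≥ 0).
Central meridian λ₀ = 6×10 − 183 = -123°.
EPSG code: 32610.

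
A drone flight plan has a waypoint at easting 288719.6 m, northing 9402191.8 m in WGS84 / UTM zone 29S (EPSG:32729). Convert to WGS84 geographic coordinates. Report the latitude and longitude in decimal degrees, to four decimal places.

Zone 29S: λ₀ = -9°, k₀ = 0.9996, false easting 500000 m, false northing 10000000 m.
Meridian distance M = (N − FN)/k₀ = -598047.4 m.
Inverse transverse Mercator on WGS84 gives φ = -5.40540037°, λ = -10.90679997°.

lat -5.4054°, lon -10.9068°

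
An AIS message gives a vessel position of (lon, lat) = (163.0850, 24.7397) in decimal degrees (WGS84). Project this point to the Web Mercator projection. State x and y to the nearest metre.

Web Mercator is spherical with R = a = 6378137 m.
x = R·λ = 6378137 × 2.846370211 = 18154539.156 m.
y = R·ln tan(π/4 + φ/2) = 6378137 × 0.445867868 = 2843806.343 m.

x 18154539 m, y 2843806 m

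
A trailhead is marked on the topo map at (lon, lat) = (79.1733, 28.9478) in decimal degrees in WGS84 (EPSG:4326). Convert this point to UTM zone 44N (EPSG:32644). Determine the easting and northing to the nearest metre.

Zone 44 central meridian λ₀ = 6×44 − 183 = 81°; Δλ = -1.8267°.
Transverse Mercator on WGS84 with k₀ = 0.9996 gives E = 321974.080 m, N = 3203576.205 m.

E 321974 m, N 3203576 m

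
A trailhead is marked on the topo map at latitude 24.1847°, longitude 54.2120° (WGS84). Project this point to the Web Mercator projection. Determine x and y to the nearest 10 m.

Web Mercator is spherical with R = a = 6378137 m.
x = R·λ = 6378137 × 0.946177894 = 6034852.235 m.
y = R·ln tan(π/4 + φ/2) = 6378137 × 0.435225962 = 2775930.814 m.

x 6034850 m, y 2775930 m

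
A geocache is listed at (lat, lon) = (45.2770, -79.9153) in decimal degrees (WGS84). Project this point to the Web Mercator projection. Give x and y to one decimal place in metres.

x -8896130.5 m, y 5665235.4 m

Web Mercator is spherical with R = a = 6378137 m.
x = R·λ = 6378137 × -1.394785108 = -8896130.503 m.
y = R·ln tan(π/4 + φ/2) = 6378137 × 0.888227298 = 5665235.392 m.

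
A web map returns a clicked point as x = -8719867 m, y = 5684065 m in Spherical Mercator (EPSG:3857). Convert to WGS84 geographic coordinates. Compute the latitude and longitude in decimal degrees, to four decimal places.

lat 45.3959°, lon -78.3319°

R = 6378137 m. λ = x/R = -78.33189802°.
φ = 2·arctan(exp(y/R)) − 90° = 2·arctan(2.43800) − 90° = 45.39590211°.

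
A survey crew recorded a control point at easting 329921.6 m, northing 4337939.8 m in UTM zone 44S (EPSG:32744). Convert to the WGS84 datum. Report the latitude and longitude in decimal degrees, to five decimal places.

Zone 44S: λ₀ = 81°, k₀ = 0.9996, false easting 500000 m, false northing 10000000 m.
Meridian distance M = (N − FN)/k₀ = -5664325.9 m.
Inverse transverse Mercator on WGS84 gives φ = -51.08480012°, λ = 78.57159940°.

lat -51.08480°, lon 78.57160°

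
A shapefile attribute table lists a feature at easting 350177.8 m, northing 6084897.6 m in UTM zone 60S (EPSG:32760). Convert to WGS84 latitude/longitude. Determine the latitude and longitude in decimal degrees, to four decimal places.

lat -35.3680°, lon 175.3508°

Zone 60S: λ₀ = 177°, k₀ = 0.9996, false easting 500000 m, false northing 10000000 m.
Meridian distance M = (N − FN)/k₀ = -3916669.1 m.
Inverse transverse Mercator on WGS84 gives φ = -35.36800004°, λ = 175.35080050°.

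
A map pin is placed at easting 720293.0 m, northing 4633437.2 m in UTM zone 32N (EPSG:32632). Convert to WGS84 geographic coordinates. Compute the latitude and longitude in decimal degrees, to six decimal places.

lat 41.822200°, lon 11.652499°

Zone 32N: λ₀ = 9°, k₀ = 0.9996, false easting 500000 m.
Meridian distance M = (N − FN)/k₀ = 4635291.3 m.
Inverse transverse Mercator on WGS84 gives φ = 41.82220038°, λ = 11.65249944°.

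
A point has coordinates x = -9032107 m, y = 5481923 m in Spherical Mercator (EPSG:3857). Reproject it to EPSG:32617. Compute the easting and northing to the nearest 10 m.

E 489050 m, N 4883700 m

Web Mercator inverse (R = 6378137 m) → φ = 44.10640245°, λ = -81.13679766°.
UTM 17N forward: E = 489051.989 m, N = 4883699.934 m.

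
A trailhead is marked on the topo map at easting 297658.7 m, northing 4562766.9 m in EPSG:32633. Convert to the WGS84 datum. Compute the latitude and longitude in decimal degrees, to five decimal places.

lat 41.19100°, lon 12.58720°

Zone 33N: λ₀ = 15°, k₀ = 0.9996, false easting 500000 m.
Meridian distance M = (N − FN)/k₀ = 4564592.7 m.
Inverse transverse Mercator on WGS84 gives φ = 41.19099989°, λ = 12.58720006°.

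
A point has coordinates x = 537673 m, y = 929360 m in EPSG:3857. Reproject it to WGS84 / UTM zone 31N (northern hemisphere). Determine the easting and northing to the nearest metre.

Web Mercator inverse (R = 6378137 m) → φ = 8.31919664°, λ = 4.82999874°.
UTM 31N forward: E = 701537.461 m, N = 920051.606 m.

E 701537 m, N 920052 m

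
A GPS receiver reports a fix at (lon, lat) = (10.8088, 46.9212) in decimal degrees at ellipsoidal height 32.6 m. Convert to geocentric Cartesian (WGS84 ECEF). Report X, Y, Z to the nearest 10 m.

X 4286690 m, Y 818410 m, Z 4635810 m

WGS84: a = 6378137 m, e² = 0.006694380; N(φ) = a/√(1−e²sin²φ) = 6389557.335 m.
X = (N+h)·cosφ·cosλ = 4286686.589 m; Y = (N+h)·cosφ·sinλ = 818411.567 m; Z = (N(1−e²)+h)·sinφ = 4635809.753 m.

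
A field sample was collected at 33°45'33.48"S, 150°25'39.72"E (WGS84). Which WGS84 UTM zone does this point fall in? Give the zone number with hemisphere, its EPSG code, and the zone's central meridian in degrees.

Zone 56S (EPSG:32756), central meridian 153°

UTM zone = ⌊(λ + 180)/6⌋ + 1; 150.4277° ∈ [150°, 156°) → zone 56.
Hemisphere: S (φ < 0).
Central meridian λ₀ = 6×56 − 183 = 153°.
EPSG code: 32756.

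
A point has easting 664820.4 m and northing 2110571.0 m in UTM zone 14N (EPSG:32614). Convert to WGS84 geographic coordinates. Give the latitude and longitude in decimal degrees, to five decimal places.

lat 19.08140°, lon -97.43340°

Zone 14N: λ₀ = -99°, k₀ = 0.9996, false easting 500000 m.
Meridian distance M = (N − FN)/k₀ = 2111415.6 m.
Inverse transverse Mercator on WGS84 gives φ = 19.08140022°, λ = -97.43339997°.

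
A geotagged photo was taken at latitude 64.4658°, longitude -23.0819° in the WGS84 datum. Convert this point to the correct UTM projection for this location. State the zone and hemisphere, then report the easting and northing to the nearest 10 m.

Zone 27N: E 399880 m, N 7150560 m

Longitude -23.0819° lies in the 6° band [-24°, -18°), giving zone 27; latitude is north of the equator, so 27N.
Zone 27 central meridian λ₀ = 6×27 − 183 = -21°; Δλ = -2.0819°.
Transverse Mercator on WGS84 with k₀ = 0.9996 gives E = 399882.152 m, N = 7150562.741 m.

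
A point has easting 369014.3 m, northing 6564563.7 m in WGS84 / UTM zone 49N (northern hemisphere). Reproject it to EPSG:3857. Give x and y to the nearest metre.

x 12101152 m, y 8223719 m

Unproject from UTM 49N (λ₀ = 111°) → φ = 59.19990030°, λ = 108.70649976°.
Web Mercator (R = 6378137 m): x = 12101152.199 m, y = 8223719.026 m.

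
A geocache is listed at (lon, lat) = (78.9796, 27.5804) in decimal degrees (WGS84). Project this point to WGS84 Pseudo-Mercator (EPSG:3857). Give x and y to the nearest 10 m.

Web Mercator is spherical with R = a = 6378137 m.
x = R·λ = 6378137 × 1.378454062 = 8791968.855 m.
y = R·ln tan(π/4 + φ/2) = 6378137 × 0.501114054 = 3196174.090 m.

x 8791970 m, y 3196170 m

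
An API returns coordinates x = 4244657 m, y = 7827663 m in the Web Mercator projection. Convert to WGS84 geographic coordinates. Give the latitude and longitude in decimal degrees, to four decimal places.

lat 57.3290°, lon 38.1304°

R = 6378137 m. λ = x/R = 38.13040259°.
φ = 2·arctan(exp(y/R)) − 90° = 2·arctan(3.41188) − 90° = 57.32900074°.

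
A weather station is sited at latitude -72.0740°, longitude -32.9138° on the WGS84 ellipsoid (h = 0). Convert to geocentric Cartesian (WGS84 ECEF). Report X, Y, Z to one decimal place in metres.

WGS84: a = 6378137 m, e² = 0.006694380; N(φ) = a/√(1−e²sin²φ) = 6397551.669 m.
X = (N+h)·cosφ·cosλ = 1653031.294 m; Y = (N+h)·cosφ·sinλ = -1069958.762 m; Z = (N(1−e²)+h)·sinφ = -6046232.881 m.

X 1653031.3 m, Y -1069958.8 m, Z -6046232.9 m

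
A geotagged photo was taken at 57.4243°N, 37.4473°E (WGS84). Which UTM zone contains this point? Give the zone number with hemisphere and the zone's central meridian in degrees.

Zone 37N, central meridian 39°

UTM zone = ⌊(λ + 180)/6⌋ + 1; 37.4473° ∈ [36°, 42°) → zone 37.
Hemisphere: N (φ ≥ 0).
Central meridian λ₀ = 6×37 − 183 = 39°.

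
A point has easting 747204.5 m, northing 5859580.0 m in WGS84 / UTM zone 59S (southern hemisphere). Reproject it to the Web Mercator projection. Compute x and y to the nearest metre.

x 19346426 m, y -4491871 m

Unproject from UTM 59S (λ₀ = 171°) → φ = -37.37759972°, λ = 173.79190050°.
Web Mercator (R = 6378137 m): x = 19346425.868 m, y = -4491870.827 m.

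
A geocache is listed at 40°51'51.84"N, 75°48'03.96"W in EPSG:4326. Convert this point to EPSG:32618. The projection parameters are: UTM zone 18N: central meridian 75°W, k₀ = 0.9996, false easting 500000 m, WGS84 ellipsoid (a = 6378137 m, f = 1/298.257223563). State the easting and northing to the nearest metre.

Zone 18 central meridian λ₀ = 6×18 − 183 = -75°; Δλ = -0.8011°.
Transverse Mercator on WGS84 with k₀ = 0.9996 gives E = 432488.053 m, N = 4524013.161 m.

E 432488 m, N 4524013 m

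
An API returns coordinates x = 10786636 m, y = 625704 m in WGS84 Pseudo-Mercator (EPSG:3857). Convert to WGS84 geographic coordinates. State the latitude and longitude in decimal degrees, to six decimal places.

R = 6378137 m. λ = x/R = 96.89799983°.
φ = 2·arctan(exp(y/R)) − 90° = 2·arctan(1.10307) − 90° = 5.61180065°.

lat 5.611801°, lon 96.898000°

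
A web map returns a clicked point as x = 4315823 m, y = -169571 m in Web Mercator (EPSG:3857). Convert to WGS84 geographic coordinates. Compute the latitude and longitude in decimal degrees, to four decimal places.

R = 6378137 m. λ = x/R = 38.76969764°.
φ = 2·arctan(exp(y/R)) − 90° = 2·arctan(0.97376) − 90° = -1.52310279°.

lat -1.5231°, lon 38.7697°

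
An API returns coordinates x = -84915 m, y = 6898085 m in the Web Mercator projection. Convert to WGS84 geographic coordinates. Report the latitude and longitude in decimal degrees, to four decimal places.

lat 52.5385°, lon -0.7628°

R = 6378137 m. λ = x/R = -0.76280442°.
φ = 2·arctan(exp(y/R)) − 90° = 2·arctan(2.94916) − 90° = 52.53849997°.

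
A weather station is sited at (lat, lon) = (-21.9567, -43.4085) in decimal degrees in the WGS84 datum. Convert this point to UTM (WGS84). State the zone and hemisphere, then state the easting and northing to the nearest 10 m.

Longitude -43.4085° lies in the 6° band [-48°, -42°), giving zone 23; latitude is south of the equator, so 23S.
Zone 23 central meridian λ₀ = 6×23 − 183 = -45°; Δλ = +1.5915°.
Transverse Mercator on WGS84 with k₀ = 0.9996 gives E = 664341.127 m, N = 7571112.162 m.

Zone 23S: E 664340 m, N 7571110 m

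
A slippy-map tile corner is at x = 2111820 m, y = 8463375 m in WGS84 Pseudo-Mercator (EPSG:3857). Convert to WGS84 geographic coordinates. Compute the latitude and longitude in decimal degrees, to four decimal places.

R = 6378137 m. λ = x/R = 18.97080183°.
φ = 2·arctan(exp(y/R)) − 90° = 2·arctan(3.76947) − 90° = 60.28459843°.

lat 60.2846°, lon 18.9708°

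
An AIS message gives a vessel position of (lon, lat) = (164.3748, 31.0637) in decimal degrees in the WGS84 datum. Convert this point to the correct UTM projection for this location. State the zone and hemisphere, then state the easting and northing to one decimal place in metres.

Zone 58N: E 440353.8 m, N 3436829.4 m

Longitude 164.3748° lies in the 6° band [162°, 168°), giving zone 58; latitude is north of the equator, so 58N.
Zone 58 central meridian λ₀ = 6×58 − 183 = 165°; Δλ = -0.6252°.
Transverse Mercator on WGS84 with k₀ = 0.9996 gives E = 440353.773 m, N = 3436829.448 m.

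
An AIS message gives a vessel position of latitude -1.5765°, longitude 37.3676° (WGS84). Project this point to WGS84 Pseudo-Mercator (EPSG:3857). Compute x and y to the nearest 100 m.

x 4159700 m, y -175500 m

Web Mercator is spherical with R = a = 6378137 m.
x = R·λ = 6378137 × 0.652187654 = 4159742.204 m.
y = R·ln tan(π/4 + φ/2) = 6378137 × -0.027518588 = -175517.325 m.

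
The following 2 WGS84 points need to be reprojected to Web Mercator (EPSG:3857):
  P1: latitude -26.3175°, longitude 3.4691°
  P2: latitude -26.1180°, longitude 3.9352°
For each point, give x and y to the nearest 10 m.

P1: x 386180 m, y -3038460 m; P2: x 438060 m, y -3013700 m

Web Mercator: x = R·λ, y = R·ln tan(π/4+φ/2), R = 6378137 m.
P1 (-26.3175°, 3.4691°) → (386178.446, -3038458.116) m.
P2 (-26.1180°, 3.9352°) → (438064.460, -3013703.104) m.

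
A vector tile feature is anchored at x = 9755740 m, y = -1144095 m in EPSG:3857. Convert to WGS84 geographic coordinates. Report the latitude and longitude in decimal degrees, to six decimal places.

R = 6378137 m. λ = x/R = 87.637303499°.
φ = 2·arctan(exp(y/R)) − 90° = 2·arctan(0.83579) − 90° = -10.22290370°.

lat -10.222904°, lon 87.637303°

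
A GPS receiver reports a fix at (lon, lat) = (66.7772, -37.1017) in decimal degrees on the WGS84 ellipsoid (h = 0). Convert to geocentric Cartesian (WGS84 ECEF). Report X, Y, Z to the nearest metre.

X 2008285 m, Y 4680535 m, Z -3826401 m

WGS84: a = 6378137 m, e² = 0.006694380; N(φ) = a/√(1−e²sin²φ) = 6385919.817 m.
X = (N+h)·cosφ·cosλ = 2008284.775 m; Y = (N+h)·cosφ·sinλ = 4680534.624 m; Z = (N(1−e²)+h)·sinφ = -3826400.946 m.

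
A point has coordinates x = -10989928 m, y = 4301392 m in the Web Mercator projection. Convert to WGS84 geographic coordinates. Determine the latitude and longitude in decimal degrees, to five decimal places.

lat 36.00560°, lon -98.72420°

R = 6378137 m. λ = x/R = -98.72420294°.
φ = 2·arctan(exp(y/R)) − 90° = 2·arctan(1.96285) − 90° = 36.00560036°.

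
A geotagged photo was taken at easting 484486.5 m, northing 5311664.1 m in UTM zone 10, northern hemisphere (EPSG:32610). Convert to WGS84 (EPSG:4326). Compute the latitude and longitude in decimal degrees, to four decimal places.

Zone 10N: λ₀ = -123°, k₀ = 0.9996, false easting 500000 m.
Meridian distance M = (N − FN)/k₀ = 5313789.6 m.
Inverse transverse Mercator on WGS84 gives φ = 47.95809979°, λ = -123.20780014°.

lat 47.9581°, lon -123.2078°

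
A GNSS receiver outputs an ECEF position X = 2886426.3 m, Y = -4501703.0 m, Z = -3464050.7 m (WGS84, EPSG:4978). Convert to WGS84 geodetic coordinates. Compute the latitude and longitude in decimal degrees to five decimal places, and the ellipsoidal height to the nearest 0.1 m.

λ = atan2(Y, X) = -57.33259955°; p = √(X²+Y²) = 5347596.3 m.
Bowring's method on WGS84 (a = 6378137 m, b = 6356752.314 m) gives φ = -33.11009999°, h = -260.485 m.

lat -33.11010°, lon -57.33260°, h -260.5 m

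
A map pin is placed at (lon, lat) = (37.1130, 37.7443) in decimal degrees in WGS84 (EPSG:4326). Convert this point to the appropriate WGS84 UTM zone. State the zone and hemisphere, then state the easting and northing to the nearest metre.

Longitude 37.1130° lies in the 6° band [36°, 42°), giving zone 37; latitude is north of the equator, so 37N.
Zone 37 central meridian λ₀ = 6×37 − 183 = 39°; Δλ = -1.8870°.
Transverse Mercator on WGS84 with k₀ = 0.9996 gives E = 333745.242 m, N = 4179121.416 m.

Zone 37N: E 333745 m, N 4179121 m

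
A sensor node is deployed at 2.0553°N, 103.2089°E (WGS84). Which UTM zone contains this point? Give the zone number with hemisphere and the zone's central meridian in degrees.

Zone 48N, central meridian 105°

UTM zone = ⌊(λ + 180)/6⌋ + 1; 103.2089° ∈ [102°, 108°) → zone 48.
Hemisphere: N (φ ≥ 0).
Central meridian λ₀ = 6×48 − 183 = 105°.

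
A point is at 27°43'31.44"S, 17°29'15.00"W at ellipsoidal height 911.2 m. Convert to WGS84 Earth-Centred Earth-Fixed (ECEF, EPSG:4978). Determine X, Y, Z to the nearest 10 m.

WGS84: a = 6378137 m, e² = 0.006694380; N(φ) = a/√(1−e²sin²φ) = 6382762.837 m.
X = (N+h)·cosφ·cosλ = 5389584.979 m; Y = (N+h)·cosφ·sinλ = -1698036.988 m; Z = (N(1−e²)+h)·sinφ = -2950026.606 m.

X 5389580 m, Y -1698040 m, Z -2950030 m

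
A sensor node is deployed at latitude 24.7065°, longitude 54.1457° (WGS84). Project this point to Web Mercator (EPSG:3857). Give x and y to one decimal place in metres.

Web Mercator is spherical with R = a = 6378137 m.
x = R·λ = 6378137 × 0.945020741 = 6027471.753 m.
y = R·ln tan(π/4 + φ/2) = 6378137 × 0.445229946 = 2839737.593 m.

x 6027471.8 m, y 2839737.6 m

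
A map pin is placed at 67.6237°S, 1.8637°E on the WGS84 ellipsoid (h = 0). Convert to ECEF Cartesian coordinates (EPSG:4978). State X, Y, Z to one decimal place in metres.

X 2433771.0 m, Y 79192.9 m, Z -5875243.1 m

WGS84: a = 6378137 m, e² = 0.006694380; N(φ) = a/√(1−e²sin²φ) = 6396470.640 m.
X = (N+h)·cosφ·cosλ = 2433770.955 m; Y = (N+h)·cosφ·sinλ = 79192.907 m; Z = (N(1−e²)+h)·sinφ = -5875243.128 m.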